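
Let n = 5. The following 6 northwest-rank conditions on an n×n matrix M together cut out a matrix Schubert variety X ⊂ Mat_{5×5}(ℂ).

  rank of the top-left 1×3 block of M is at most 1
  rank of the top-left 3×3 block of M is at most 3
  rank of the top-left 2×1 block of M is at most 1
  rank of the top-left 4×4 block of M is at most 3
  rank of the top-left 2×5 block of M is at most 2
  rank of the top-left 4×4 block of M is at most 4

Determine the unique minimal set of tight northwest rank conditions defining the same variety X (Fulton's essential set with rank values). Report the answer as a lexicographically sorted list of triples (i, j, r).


Propagating the 6 rank bounds to every northwest block:

  i=1: 1 | 1 | 1 | 1 | 1
  i=2: 1 | 2 | 2 | 2 | 2
  i=3: 1 | 2 | 3 | 3 | 3
  i=4: 1 | 2 | 3 | 3 | 4
  i=5: 1 | 2 | 3 | 4 | 5

second differences of R give the permutation w = (1, 2, 3, 5, 4).

1 SE-corner of the 1-cell Rothe diagram gives Ess(w):

[(4, 4, 3)]


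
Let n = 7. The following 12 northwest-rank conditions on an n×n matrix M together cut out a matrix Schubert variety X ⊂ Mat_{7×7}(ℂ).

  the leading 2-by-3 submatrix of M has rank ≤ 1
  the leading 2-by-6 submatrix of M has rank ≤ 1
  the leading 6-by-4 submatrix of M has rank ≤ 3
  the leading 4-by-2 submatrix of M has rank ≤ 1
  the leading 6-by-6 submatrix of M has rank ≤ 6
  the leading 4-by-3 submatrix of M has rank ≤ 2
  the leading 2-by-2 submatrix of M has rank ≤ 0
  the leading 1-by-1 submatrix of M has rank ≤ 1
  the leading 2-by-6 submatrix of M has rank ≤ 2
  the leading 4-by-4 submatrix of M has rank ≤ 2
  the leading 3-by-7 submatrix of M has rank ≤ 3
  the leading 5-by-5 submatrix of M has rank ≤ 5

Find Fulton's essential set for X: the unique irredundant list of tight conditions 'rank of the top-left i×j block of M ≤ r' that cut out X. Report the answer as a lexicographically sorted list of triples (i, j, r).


Propagating the 12 rank bounds to every northwest block:

  R[1]: 0, 0, 1, 1, 1, 1, 1
  R[2]: 0, 0, 1, 1, 1, 1, 2
  R[3]: 1, 1, 2, 2, 2, 2, 3
  R[4]: 1, 1, 2, 2, 3, 3, 4
  R[5]: 1, 2, 3, 3, 4, 4, 5
  R[6]: 1, 2, 3, 3, 4, 5, 6
  R[7]: 1, 2, 3, 4, 5, 6, 7

hence w(1..7) = (3, 7, 1, 5, 2, 6, 4).

|D(w)|=10, |Ess(w)|=5:

[(2, 2, 0), (2, 6, 1), (4, 2, 1), (4, 4, 2), (6, 4, 3)]


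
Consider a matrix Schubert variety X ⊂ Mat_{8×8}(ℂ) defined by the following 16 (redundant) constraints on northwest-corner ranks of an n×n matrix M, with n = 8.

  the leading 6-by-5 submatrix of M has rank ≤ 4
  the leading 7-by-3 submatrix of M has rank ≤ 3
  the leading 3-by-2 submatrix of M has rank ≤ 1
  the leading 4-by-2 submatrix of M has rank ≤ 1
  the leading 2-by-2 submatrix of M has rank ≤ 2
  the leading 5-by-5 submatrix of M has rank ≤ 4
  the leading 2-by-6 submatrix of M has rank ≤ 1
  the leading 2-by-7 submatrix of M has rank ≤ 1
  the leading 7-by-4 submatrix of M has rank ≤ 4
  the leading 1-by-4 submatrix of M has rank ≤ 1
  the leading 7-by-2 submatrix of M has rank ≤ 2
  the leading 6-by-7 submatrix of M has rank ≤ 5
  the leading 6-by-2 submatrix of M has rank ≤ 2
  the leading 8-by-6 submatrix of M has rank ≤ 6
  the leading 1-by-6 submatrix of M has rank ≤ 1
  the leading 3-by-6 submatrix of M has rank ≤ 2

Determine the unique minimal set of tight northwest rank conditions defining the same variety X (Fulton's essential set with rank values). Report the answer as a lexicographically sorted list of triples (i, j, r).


The tightest implied rank at each (i,j), from the 16 conditions:

  R[1]: 1 1 1 1 1 1 1 1
  R[2]: 1 1 1 1 1 1 1 2
  R[3]: 1 1 2 2 2 2 2 3
  R[4]: 1 1 2 3 3 3 3 4
  R[5]: 1 2 3 4 4 4 4 5
  R[6]: 1 2 3 4 4 5 5 6
  R[7]: 1 2 3 4 5 6 6 7
  R[8]: 1 2 3 4 5 6 7 8

giving w = (1, 8, 3, 4, 2, 6, 5, 7) via Δ²R.

Fulton essential set (3 of the 9 Rothe cells):

[(2, 7, 1), (4, 2, 1), (6, 5, 4)]


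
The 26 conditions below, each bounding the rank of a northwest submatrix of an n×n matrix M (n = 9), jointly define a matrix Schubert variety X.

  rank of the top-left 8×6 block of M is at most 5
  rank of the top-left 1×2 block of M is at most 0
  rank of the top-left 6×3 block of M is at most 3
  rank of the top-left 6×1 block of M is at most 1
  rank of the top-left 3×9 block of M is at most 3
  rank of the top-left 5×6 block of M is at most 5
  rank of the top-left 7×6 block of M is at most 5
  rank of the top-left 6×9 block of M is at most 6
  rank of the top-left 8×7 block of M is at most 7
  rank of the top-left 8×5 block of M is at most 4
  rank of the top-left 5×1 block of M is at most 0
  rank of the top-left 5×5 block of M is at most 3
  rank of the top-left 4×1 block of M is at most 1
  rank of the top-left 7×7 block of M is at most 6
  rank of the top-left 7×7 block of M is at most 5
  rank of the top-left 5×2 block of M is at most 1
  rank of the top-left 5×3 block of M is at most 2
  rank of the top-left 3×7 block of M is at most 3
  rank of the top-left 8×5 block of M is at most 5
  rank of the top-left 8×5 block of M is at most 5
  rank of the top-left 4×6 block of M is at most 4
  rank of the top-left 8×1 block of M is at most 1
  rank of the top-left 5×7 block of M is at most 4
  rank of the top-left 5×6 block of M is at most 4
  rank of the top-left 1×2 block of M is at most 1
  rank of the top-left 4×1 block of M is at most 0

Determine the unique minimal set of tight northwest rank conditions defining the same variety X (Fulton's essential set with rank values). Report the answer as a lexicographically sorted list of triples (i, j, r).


The tightest implied rank at each (i,j), from the 26 conditions:

  i=1: 0, 0, 1, 1, 1, 1, 1, 1, 1
  i=2: 0, 1, 2, 2, 2, 2, 2, 2, 2
  i=3: 0, 1, 2, 3, 3, 3, 3, 3, 3
  i=4: 0, 1, 2, 3, 3, 4, 4, 4, 4
  i=5: 0, 1, 2, 3, 3, 4, 4, 5, 5
  i=6: 1, 2, 3, 4, 4, 5, 5, 6, 6
  i=7: 1, 2, 3, 4, 4, 5, 5, 6, 7
  i=8: 1, 2, 3, 4, 4, 5, 6, 7, 8
  i=9: 1, 2, 3, 4, 5, 6, 7, 8, 9

giving w = (3, 2, 4, 6, 8, 1, 9, 7, 5) via Δ²R.

Fulton essential set (6 of the 12 Rothe cells):

[(1, 2, 0), (5, 1, 0), (5, 5, 3), (5, 7, 4), (7, 7, 5), (8, 5, 4)]


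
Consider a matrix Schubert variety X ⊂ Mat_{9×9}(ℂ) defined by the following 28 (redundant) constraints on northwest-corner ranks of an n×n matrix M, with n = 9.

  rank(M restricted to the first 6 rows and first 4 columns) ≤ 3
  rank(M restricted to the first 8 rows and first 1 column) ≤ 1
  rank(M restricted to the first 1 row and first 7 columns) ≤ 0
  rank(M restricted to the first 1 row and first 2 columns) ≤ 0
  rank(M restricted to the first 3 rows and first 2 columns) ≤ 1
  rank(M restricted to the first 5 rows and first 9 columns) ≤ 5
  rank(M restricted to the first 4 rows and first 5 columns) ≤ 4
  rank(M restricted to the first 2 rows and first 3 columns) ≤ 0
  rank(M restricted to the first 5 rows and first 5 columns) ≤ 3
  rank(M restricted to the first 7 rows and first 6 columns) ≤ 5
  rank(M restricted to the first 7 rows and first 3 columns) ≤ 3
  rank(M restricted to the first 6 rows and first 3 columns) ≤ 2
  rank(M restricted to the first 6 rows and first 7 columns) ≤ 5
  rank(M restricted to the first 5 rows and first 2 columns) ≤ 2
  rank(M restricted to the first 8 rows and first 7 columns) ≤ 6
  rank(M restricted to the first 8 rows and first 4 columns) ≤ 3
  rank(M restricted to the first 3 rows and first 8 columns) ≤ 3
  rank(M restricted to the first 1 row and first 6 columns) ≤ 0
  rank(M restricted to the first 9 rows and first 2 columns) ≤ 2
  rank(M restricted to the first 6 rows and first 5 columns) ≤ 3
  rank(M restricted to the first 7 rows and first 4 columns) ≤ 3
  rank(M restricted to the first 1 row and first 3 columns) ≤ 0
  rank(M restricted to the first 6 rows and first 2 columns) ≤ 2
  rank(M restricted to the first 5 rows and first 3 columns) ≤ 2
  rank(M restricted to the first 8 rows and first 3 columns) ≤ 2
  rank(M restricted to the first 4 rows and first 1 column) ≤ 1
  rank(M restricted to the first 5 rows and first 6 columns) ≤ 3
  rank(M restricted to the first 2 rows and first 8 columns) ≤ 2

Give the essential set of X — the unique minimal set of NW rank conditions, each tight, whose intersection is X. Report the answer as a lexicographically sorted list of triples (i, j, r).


Propagating the 28 rank bounds to every northwest block:

  row 1: 0 | 0 | 0 | 0 | 0 | 0 | 0 | 1 | 1
  row 2: 0 | 0 | 0 | 1 | 1 | 1 | 1 | 2 | 2
  row 3: 1 | 1 | 1 | 2 | 2 | 2 | 2 | 3 | 3
  row 4: 1 | 2 | 2 | 3 | 3 | 3 | 3 | 4 | 4
  row 5: 1 | 2 | 2 | 3 | 3 | 3 | 4 | 5 | 5
  row 6: 1 | 2 | 2 | 3 | 3 | 4 | 5 | 6 | 6
  row 7: 1 | 2 | 2 | 3 | 4 | 5 | 6 | 7 | 7
  row 8: 1 | 2 | 2 | 3 | 4 | 5 | 6 | 7 | 8
  row 9: 1 | 2 | 3 | 4 | 5 | 6 | 7 | 8 | 9

giving w = (8, 4, 1, 2, 7, 6, 5, 9, 3) via Δ²R.

Rothe diagram D(w) (17 cells), 5 SE-corners (essential conditions):

[(1, 7, 0), (2, 3, 0), (5, 6, 3), (6, 5, 3), (8, 3, 2)]


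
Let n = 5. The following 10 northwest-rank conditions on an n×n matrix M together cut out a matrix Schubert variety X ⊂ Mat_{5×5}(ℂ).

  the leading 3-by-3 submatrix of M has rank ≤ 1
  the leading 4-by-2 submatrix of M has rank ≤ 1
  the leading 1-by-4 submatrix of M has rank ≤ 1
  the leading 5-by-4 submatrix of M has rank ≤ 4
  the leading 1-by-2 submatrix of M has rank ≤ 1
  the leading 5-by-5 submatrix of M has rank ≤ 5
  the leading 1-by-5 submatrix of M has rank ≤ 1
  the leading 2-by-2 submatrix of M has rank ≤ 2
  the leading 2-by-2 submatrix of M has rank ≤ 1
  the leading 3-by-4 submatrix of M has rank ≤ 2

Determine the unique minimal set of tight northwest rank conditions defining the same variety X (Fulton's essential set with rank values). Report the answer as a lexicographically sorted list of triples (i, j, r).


Reconstructing r_w from the 10 given conditions:

  i=1: 1 1 1 1 1
  i=2: 1 1 1 2 2
  i=3: 1 1 1 2 3
  i=4: 1 1 2 3 4
  i=5: 1 2 3 4 5

the unique w with this rank table is (1, 4, 5, 3, 2).

Fulton essential set (2 of the 5 Rothe cells):

[(3, 3, 1), (4, 2, 1)]


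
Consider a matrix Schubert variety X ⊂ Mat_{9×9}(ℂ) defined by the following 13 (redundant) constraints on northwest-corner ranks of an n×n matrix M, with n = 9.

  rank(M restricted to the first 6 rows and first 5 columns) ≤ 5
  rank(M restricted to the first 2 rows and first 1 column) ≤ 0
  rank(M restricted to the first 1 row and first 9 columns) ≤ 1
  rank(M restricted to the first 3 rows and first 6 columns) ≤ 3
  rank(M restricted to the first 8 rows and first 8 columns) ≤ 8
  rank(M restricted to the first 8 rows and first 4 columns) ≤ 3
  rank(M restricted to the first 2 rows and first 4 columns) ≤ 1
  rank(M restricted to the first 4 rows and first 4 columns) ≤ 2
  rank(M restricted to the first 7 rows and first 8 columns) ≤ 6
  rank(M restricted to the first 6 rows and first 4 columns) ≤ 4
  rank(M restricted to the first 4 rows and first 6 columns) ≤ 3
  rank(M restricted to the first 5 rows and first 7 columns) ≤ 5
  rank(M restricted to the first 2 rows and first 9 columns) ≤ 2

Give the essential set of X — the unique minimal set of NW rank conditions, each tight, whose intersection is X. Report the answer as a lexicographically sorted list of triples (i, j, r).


Reconstructing r_w from the 13 given conditions:

  R[1]: 0  1  1  1  1  1  1  1  1
  R[2]: 0  1  1  1  2  2  2  2  2
  R[3]: 1  2  2  2  3  3  3  3  3
  R[4]: 1  2  2  2  3  3  4  4  4
  R[5]: 1  2  3  3  4  4  5  5  5
  R[6]: 1  2  3  3  4  5  6  6  6
  R[7]: 1  2  3  3  4  5  6  6  7
  R[8]: 1  2  3  3  4  5  6  7  8
  R[9]: 1  2  3  4  5  6  7  8  9

hence w(1..9) = (2, 5, 1, 7, 3, 6, 9, 8, 4).

|D(w)|=11, |Ess(w)|=6:

[(2, 1, 0), (2, 4, 1), (4, 4, 2), (4, 6, 3), (7, 8, 6), (8, 4, 3)]


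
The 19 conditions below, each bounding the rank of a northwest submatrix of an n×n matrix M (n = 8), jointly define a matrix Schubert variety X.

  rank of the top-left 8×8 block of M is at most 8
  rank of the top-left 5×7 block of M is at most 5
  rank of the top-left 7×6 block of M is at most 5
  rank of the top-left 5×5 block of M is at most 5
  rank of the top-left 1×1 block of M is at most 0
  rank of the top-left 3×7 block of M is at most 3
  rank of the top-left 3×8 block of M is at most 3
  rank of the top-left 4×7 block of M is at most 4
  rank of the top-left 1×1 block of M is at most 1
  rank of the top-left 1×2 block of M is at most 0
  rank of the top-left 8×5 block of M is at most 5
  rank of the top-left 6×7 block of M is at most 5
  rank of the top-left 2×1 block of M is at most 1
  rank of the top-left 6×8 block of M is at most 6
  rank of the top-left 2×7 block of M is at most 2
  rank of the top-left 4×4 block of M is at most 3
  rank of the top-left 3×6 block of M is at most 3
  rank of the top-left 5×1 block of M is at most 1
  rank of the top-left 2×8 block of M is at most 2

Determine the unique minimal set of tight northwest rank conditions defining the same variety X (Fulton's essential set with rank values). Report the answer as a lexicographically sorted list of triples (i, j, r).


Reconstructing r_w from the 19 given conditions:

  R[1]: 0 | 0 | 1 | 1 | 1 | 1 | 1 | 1
  R[2]: 1 | 1 | 2 | 2 | 2 | 2 | 2 | 2
  R[3]: 1 | 2 | 3 | 3 | 3 | 3 | 3 | 3
  R[4]: 1 | 2 | 3 | 3 | 4 | 4 | 4 | 4
  R[5]: 1 | 2 | 3 | 4 | 5 | 5 | 5 | 5
  R[6]: 1 | 2 | 3 | 4 | 5 | 5 | 5 | 6
  R[7]: 1 | 2 | 3 | 4 | 5 | 5 | 6 | 7
  R[8]: 1 | 2 | 3 | 4 | 5 | 6 | 7 | 8

second differences of R give the permutation w = (3, 1, 2, 5, 4, 8, 7, 6).

|D(w)|=6, |Ess(w)|=4:

[(1, 2, 0), (4, 4, 3), (6, 7, 5), (7, 6, 5)]


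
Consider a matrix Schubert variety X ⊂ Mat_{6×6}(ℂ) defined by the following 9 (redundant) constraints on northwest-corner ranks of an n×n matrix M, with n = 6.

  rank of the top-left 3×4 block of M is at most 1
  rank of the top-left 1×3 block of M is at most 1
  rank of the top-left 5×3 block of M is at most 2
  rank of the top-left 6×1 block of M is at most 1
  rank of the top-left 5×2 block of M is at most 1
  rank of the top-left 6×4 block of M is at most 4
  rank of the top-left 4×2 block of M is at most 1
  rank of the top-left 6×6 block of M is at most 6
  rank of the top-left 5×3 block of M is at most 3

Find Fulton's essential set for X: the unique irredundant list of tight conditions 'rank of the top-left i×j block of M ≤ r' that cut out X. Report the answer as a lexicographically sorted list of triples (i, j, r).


Computing R[i][j] = min implied NW-rank bound (n=6, 9 conditions):

  1 | 1 | 1 | 1 | 1 | 1
  1 | 1 | 1 | 1 | 2 | 2
  1 | 1 | 1 | 1 | 2 | 3
  1 | 1 | 2 | 2 | 3 | 4
  1 | 1 | 2 | 3 | 4 | 5
  1 | 2 | 3 | 4 | 5 | 6

giving w = (1, 5, 6, 3, 4, 2) via Δ²R.

2 SE-corners of the 8-cell Rothe diagram give Ess(w):

[(3, 4, 1), (5, 2, 1)]


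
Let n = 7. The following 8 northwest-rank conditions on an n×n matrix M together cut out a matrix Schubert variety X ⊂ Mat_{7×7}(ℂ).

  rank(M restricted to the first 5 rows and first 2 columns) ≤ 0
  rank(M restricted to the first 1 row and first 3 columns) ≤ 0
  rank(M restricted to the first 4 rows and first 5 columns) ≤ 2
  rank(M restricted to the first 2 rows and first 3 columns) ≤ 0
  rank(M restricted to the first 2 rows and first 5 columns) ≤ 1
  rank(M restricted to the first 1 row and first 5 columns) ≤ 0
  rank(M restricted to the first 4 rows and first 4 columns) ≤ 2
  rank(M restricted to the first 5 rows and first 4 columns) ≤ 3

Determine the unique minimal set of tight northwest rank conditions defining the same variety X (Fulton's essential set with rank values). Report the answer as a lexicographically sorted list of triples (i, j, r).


Reconstructing r_w from the 8 given conditions:

  i=1: 0, 0, 0, 0, 0, 1, 1
  i=2: 0, 0, 0, 1, 1, 2, 2
  i=3: 0, 0, 1, 2, 2, 3, 3
  i=4: 0, 0, 1, 2, 2, 3, 4
  i=5: 0, 0, 1, 2, 3, 4, 5
  i=6: 1, 1, 2, 3, 4, 5, 6
  i=7: 1, 2, 3, 4, 5, 6, 7

second differences of R give the permutation w = (6, 4, 3, 7, 5, 1, 2).

Rothe diagram D(w) (15 cells), 4 SE-corners (essential conditions):

[(1, 5, 0), (2, 3, 0), (4, 5, 2), (5, 2, 0)]


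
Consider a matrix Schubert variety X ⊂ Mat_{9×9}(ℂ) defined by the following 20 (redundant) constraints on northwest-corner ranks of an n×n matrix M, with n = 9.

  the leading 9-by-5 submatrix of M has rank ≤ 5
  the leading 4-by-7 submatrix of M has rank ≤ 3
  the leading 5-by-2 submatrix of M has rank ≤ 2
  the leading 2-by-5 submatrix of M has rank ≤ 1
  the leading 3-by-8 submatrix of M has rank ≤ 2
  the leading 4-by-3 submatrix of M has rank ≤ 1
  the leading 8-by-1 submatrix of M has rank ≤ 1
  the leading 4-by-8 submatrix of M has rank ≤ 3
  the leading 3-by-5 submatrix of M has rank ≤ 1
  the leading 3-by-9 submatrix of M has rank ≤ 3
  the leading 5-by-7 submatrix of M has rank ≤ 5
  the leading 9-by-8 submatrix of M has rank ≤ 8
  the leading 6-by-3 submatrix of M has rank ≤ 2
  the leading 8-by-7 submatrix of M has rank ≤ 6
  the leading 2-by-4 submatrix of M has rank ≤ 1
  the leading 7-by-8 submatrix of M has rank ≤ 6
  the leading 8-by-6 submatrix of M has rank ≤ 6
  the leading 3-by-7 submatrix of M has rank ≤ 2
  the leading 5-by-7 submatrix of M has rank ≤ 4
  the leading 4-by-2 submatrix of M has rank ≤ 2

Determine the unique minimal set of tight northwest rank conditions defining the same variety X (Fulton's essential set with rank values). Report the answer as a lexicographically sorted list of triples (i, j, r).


Recovering R(i,j) via the rank-extension bound from the 20 conditions:

  i=1: 1  1  1  1  1  1  1  1  1
  i=2: 1  1  1  1  1  2  2  2  2
  i=3: 1  1  1  1  1  2  2  2  3
  i=4: 1  1  1  2  2  3  3  3  4
  i=5: 1  2  2  3  3  4  4  4  5
  i=6: 1  2  2  3  4  5  5  5  6
  i=7: 1  2  3  4  5  6  6  6  7
  i=8: 1  2  3  4  5  6  6  7  8
  i=9: 1  2  3  4  5  6  7  8  9

reading off 1-entries of Δ²R: w = (1, 6, 9, 4, 2, 5, 3, 8, 7).

Fulton essential set (5 of the 14 Rothe cells):

[(3, 5, 1), (3, 8, 2), (4, 3, 1), (6, 3, 2), (8, 7, 6)]


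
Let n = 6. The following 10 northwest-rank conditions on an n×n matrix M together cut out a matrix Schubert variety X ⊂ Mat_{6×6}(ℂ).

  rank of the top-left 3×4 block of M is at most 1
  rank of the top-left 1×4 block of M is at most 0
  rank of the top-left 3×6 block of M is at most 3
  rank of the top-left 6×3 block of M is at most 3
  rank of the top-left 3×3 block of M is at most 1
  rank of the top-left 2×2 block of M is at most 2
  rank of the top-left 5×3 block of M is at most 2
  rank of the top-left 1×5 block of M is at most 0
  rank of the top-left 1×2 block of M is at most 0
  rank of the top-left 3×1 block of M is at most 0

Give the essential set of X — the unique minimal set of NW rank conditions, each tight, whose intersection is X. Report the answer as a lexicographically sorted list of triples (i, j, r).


Rank table r_w(6×6) implied by the 10 constraints:

  0, 0, 0, 0, 0, 1
  0, 1, 1, 1, 1, 2
  0, 1, 1, 1, 2, 3
  1, 2, 2, 2, 3, 4
  1, 2, 2, 3, 4, 5
  1, 2, 3, 4, 5, 6

so w = (6, 2, 5, 1, 4, 3).

D(w) has 10 cells with 4 SE-corners; essential set:

[(1, 5, 0), (3, 1, 0), (3, 4, 1), (5, 3, 2)]


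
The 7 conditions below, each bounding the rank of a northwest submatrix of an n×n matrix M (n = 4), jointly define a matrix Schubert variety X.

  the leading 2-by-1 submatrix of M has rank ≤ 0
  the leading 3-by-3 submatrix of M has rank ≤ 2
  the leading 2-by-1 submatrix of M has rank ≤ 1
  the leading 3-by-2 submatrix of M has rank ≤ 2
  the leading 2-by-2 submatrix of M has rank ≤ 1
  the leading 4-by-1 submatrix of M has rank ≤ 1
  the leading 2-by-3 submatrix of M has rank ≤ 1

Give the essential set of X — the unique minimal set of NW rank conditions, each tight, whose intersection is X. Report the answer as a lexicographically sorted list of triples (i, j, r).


Computing R[i][j] = min implied NW-rank bound (n=4, 7 conditions):

  i=1: 0 1 1 1
  i=2: 0 1 1 2
  i=3: 1 2 2 3
  i=4: 1 2 3 4

hence w(1..4) = (2, 4, 1, 3).

Fulton essential set (2 of the 3 Rothe cells):

[(2, 1, 0), (2, 3, 1)]


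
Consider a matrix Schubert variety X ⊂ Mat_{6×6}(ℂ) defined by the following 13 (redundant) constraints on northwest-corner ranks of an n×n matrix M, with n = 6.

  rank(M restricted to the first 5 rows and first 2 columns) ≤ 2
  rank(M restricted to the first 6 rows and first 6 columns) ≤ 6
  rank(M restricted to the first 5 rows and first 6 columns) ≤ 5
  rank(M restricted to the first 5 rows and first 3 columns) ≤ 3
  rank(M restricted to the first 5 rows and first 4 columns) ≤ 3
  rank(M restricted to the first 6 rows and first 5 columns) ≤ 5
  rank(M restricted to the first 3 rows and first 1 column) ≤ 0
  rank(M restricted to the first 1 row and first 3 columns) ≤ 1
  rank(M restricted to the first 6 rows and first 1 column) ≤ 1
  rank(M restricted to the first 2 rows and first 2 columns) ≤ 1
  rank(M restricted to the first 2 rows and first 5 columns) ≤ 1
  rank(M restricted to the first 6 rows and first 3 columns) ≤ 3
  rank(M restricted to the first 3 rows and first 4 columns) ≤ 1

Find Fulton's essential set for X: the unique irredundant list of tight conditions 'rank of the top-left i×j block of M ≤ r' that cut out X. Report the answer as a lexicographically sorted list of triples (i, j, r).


The tightest implied rank at each (i,j), from the 13 conditions:

  i=1: 0  1  1  1  1  1
  i=2: 0  1  1  1  1  2
  i=3: 0  1  1  1  2  3
  i=4: 1  2  2  2  3  4
  i=5: 1  2  3  3  4  5
  i=6: 1  2  3  4  5  6

the unique w with this rank table is (2, 6, 5, 1, 3, 4).

Fulton essential set (3 of the 8 Rothe cells):

[(2, 5, 1), (3, 1, 0), (3, 4, 1)]


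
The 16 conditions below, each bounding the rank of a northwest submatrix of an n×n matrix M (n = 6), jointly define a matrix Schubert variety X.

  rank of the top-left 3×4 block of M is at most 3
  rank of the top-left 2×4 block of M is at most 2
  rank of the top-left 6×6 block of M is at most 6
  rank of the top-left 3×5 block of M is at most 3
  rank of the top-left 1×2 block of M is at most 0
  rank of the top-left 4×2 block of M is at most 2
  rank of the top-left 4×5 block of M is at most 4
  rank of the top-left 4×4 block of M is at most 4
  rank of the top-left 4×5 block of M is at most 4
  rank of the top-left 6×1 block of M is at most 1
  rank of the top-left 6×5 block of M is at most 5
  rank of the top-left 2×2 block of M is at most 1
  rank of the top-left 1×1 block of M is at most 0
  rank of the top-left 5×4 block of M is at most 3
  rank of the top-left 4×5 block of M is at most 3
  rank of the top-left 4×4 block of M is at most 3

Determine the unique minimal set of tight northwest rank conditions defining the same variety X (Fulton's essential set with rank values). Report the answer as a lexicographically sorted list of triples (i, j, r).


Computing R[i][j] = min implied NW-rank bound (n=6, 16 conditions):

  row 1: 0 | 0 | 1 | 1 | 1 | 1
  row 2: 1 | 1 | 2 | 2 | 2 | 2
  row 3: 1 | 2 | 3 | 3 | 3 | 3
  row 4: 1 | 2 | 3 | 3 | 3 | 4
  row 5: 1 | 2 | 3 | 3 | 4 | 5
  row 6: 1 | 2 | 3 | 4 | 5 | 6

so w = (3, 1, 2, 6, 5, 4).

3 SE-corners of the 5-cell Rothe diagram give Ess(w):

[(1, 2, 0), (4, 5, 3), (5, 4, 3)]


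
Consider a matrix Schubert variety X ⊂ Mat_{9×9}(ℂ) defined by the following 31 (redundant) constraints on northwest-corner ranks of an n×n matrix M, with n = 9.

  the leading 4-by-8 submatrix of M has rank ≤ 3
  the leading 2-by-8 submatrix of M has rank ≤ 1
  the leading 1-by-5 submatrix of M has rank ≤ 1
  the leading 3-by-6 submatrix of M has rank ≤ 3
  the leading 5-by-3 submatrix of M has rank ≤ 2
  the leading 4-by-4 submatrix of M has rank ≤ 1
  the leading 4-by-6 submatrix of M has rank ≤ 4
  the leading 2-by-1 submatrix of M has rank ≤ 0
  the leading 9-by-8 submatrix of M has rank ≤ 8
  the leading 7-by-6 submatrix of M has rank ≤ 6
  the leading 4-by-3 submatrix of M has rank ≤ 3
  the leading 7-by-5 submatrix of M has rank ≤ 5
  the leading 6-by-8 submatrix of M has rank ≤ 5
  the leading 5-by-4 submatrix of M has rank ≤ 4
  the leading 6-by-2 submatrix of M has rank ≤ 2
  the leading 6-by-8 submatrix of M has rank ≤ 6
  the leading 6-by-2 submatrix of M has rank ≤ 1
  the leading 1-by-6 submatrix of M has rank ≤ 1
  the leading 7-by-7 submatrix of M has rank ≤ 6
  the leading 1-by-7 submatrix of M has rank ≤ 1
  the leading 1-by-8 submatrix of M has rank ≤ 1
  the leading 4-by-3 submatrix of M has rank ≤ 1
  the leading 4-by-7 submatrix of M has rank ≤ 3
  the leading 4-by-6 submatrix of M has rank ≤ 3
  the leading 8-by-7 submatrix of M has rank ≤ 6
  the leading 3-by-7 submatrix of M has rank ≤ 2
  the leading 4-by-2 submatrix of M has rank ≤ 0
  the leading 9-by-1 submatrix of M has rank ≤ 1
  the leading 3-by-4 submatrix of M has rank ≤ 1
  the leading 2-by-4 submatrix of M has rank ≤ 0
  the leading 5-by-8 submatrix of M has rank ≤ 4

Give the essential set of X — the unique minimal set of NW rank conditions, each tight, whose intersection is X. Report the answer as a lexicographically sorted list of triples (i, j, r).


Computing R[i][j] = min implied NW-rank bound (n=9, 31 conditions):

  0 | 0 | 0 | 0 | 1 | 1 | 1 | 1 | 1
  0 | 0 | 0 | 0 | 1 | 1 | 1 | 1 | 2
  0 | 0 | 1 | 1 | 2 | 2 | 2 | 2 | 3
  0 | 0 | 1 | 1 | 2 | 3 | 3 | 3 | 4
  1 | 1 | 2 | 2 | 3 | 4 | 4 | 4 | 5
  1 | 1 | 2 | 3 | 4 | 5 | 5 | 5 | 6
  1 | 2 | 3 | 4 | 5 | 6 | 6 | 6 | 7
  1 | 2 | 3 | 4 | 5 | 6 | 6 | 7 | 8
  1 | 2 | 3 | 4 | 5 | 6 | 7 | 8 | 9

hence w(1..9) = (5, 9, 3, 6, 1, 4, 2, 8, 7).

6 SE-corners of the 18-cell Rothe diagram give Ess(w):

[(2, 4, 0), (2, 8, 1), (4, 2, 0), (4, 4, 1), (6, 2, 1), (8, 7, 6)]


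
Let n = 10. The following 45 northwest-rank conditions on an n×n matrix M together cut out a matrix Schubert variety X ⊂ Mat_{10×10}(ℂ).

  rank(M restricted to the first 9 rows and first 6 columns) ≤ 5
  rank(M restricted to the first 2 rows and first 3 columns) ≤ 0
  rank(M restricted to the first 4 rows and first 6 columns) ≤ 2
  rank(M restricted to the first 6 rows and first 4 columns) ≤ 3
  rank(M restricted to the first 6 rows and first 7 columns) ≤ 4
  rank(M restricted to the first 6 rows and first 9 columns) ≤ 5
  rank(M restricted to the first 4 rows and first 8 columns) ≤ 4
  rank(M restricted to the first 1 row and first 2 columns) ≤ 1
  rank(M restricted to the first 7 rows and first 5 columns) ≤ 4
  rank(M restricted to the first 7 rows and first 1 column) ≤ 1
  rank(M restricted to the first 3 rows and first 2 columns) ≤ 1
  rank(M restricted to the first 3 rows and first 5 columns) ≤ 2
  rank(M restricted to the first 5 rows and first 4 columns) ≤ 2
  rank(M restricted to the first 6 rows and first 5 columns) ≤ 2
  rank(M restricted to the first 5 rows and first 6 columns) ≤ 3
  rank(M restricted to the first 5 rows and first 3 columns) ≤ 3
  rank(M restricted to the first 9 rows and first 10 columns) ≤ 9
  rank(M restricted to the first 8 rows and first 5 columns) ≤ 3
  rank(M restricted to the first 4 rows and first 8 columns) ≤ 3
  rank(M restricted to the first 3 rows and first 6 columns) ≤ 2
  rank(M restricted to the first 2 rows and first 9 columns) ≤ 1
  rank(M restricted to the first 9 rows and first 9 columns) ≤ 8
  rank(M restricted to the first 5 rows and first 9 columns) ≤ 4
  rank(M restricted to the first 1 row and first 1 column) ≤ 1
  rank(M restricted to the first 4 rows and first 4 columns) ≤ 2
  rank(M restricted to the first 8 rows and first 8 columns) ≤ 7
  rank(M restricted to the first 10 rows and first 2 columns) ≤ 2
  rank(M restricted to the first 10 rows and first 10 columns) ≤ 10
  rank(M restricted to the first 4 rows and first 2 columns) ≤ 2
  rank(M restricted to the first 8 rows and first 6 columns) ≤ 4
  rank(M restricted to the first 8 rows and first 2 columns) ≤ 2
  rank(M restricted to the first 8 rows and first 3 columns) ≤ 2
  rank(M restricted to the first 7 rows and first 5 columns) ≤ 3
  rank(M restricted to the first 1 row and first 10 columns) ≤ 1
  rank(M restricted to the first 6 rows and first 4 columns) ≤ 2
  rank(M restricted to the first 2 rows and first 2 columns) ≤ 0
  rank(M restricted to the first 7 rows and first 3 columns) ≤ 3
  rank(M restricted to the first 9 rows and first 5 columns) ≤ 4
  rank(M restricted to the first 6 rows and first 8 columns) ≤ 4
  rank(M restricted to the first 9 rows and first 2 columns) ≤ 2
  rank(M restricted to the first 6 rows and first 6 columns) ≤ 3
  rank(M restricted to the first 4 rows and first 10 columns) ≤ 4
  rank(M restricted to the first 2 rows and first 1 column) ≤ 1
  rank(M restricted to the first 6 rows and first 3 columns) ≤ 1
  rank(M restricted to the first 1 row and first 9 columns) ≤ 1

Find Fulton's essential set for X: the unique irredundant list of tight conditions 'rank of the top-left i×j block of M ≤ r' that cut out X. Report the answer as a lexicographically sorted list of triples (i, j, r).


Rank table r_w(10×10) implied by the 45 constraints:

  R[1]: 0 0 0 1 1 1 1 1 1 1
  R[2]: 0 0 0 1 1 1 1 1 1 2
  R[3]: 1 1 1 2 2 2 2 2 2 3
  R[4]: 1 1 1 2 2 2 3 3 3 4
  R[5]: 1 1 1 2 2 3 4 4 4 5
  R[6]: 1 1 1 2 2 3 4 4 5 6
  R[7]: 1 2 2 3 3 4 5 5 6 7
  R[8]: 1 2 2 3 3 4 5 6 7 8
  R[9]: 1 2 3 4 4 5 6 7 8 9
  R[10]: 1 2 3 4 5 6 7 8 9 10

reading off 1-entries of Δ²R: w = (4, 10, 1, 7, 6, 9, 2, 8, 3, 5).

|D(w)|=24, |Ess(w)|=8:

[(2, 3, 0), (2, 9, 1), (4, 6, 2), (6, 3, 1), (6, 5, 2), (6, 8, 4), (8, 3, 2), (8, 5, 3)]


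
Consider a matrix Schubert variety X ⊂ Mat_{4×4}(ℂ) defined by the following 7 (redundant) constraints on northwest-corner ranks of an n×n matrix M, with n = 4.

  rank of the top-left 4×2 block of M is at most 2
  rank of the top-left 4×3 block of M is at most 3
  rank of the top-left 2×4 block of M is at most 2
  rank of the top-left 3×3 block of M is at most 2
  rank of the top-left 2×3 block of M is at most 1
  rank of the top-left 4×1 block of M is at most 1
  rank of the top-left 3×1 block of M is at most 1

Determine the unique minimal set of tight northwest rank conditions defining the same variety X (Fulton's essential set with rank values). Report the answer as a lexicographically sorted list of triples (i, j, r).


The tightest implied rank at each (i,j), from the 7 conditions:

  row 1: 1, 1, 1, 1
  row 2: 1, 1, 1, 2
  row 3: 1, 2, 2, 3
  row 4: 1, 2, 3, 4

reading off 1-entries of Δ²R: w = (1, 4, 2, 3).

1 SE-corner of the 2-cell Rothe diagram gives Ess(w):

[(2, 3, 1)]


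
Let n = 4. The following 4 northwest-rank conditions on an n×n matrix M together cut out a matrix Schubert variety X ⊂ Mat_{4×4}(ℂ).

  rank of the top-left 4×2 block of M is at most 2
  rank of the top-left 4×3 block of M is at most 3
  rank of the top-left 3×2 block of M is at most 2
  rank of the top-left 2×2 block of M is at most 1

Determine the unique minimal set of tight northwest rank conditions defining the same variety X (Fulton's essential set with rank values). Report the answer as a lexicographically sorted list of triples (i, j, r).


Recovering R(i,j) via the rank-extension bound from the 4 conditions:

  1 1 1 1
  1 1 2 2
  1 2 3 3
  1 2 3 4

reading off 1-entries of Δ²R: w = (1, 3, 2, 4).

Fulton essential set (the sole Rothe cell):

[(2, 2, 1)]


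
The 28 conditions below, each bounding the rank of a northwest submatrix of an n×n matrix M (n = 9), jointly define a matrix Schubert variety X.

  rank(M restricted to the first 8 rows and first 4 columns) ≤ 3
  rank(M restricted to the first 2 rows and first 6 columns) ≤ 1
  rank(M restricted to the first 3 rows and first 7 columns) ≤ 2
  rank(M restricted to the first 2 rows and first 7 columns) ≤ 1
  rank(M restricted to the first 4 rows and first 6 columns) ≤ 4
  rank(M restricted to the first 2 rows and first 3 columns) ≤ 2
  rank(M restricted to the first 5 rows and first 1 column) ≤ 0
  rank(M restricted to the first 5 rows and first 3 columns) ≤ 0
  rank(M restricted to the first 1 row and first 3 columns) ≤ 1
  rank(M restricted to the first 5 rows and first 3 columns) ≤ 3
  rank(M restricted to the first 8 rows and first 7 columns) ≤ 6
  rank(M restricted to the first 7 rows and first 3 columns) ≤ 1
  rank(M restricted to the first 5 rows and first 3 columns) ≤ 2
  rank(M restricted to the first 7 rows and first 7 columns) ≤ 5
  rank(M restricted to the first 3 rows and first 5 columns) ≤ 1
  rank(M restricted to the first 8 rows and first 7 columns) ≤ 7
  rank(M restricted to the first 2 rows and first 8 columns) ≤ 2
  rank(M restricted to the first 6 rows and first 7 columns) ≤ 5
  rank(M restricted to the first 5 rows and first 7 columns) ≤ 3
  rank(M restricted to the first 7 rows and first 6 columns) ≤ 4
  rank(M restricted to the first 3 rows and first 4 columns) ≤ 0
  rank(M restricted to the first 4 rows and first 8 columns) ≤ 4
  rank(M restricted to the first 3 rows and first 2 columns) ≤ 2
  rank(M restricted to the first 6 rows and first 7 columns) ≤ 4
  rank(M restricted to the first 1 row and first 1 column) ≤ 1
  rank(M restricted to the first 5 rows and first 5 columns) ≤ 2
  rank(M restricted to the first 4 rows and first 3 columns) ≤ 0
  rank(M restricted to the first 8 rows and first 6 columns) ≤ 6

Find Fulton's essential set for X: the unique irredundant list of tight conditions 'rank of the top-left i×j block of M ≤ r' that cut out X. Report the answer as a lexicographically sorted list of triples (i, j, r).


Recovering R(i,j) via the rank-extension bound from the 28 conditions:

  R[1]: 0  0  0  0  1  1  1  1  1
  R[2]: 0  0  0  0  1  1  1  2  2
  R[3]: 0  0  0  0  1  2  2  3  3
  R[4]: 0  0  0  1  2  3  3  4  4
  R[5]: 0  0  0  1  2  3  3  4  5
  R[6]: 1  1  1  2  3  4  4  5  6
  R[7]: 1  1  1  2  3  4  5  6  7
  R[8]: 1  2  2  3  4  5  6  7  8
  R[9]: 1  2  3  4  5  6  7  8  9

hence w(1..9) = (5, 8, 6, 4, 9, 1, 7, 2, 3).

5 SE-corners of the 23-cell Rothe diagram give Ess(w):

[(2, 7, 1), (3, 4, 0), (5, 3, 0), (5, 7, 3), (7, 3, 1)]


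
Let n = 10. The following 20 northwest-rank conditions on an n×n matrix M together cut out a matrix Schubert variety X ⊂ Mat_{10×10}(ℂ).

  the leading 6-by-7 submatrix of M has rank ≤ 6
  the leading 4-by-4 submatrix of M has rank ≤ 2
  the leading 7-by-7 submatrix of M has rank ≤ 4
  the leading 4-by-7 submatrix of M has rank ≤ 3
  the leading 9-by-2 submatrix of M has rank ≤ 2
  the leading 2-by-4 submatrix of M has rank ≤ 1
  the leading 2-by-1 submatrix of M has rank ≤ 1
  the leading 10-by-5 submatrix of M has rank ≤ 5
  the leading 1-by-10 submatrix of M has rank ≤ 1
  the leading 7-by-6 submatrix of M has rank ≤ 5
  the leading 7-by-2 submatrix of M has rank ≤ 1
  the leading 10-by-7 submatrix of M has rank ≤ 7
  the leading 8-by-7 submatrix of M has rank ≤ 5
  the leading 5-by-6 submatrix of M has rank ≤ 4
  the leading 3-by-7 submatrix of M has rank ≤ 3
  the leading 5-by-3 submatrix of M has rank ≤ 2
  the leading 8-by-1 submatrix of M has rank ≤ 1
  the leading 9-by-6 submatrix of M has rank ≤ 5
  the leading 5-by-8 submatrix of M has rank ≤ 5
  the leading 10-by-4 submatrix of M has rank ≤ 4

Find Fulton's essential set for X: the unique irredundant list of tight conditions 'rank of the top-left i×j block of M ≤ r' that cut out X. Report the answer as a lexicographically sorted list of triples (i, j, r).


Reconstructing r_w from the 20 given conditions:

  1 | 1 | 1 | 1 | 1 | 1 | 1 | 1 | 1 | 1
  1 | 1 | 1 | 1 | 2 | 2 | 2 | 2 | 2 | 2
  1 | 1 | 2 | 2 | 3 | 3 | 3 | 3 | 3 | 3
  1 | 1 | 2 | 2 | 3 | 3 | 3 | 4 | 4 | 4
  1 | 1 | 2 | 3 | 4 | 4 | 4 | 5 | 5 | 5
  1 | 1 | 2 | 3 | 4 | 4 | 4 | 5 | 6 | 6
  1 | 1 | 2 | 3 | 4 | 4 | 4 | 5 | 6 | 7
  1 | 2 | 3 | 4 | 5 | 5 | 5 | 6 | 7 | 8
  1 | 2 | 3 | 4 | 5 | 5 | 6 | 7 | 8 | 9
  1 | 2 | 3 | 4 | 5 | 6 | 7 | 8 | 9 | 10

reading off 1-entries of Δ²R: w = (1, 5, 3, 8, 4, 9, 10, 2, 7, 6).

6 SE-corners of the 16-cell Rothe diagram give Ess(w):

[(2, 4, 1), (4, 4, 2), (4, 7, 3), (7, 2, 1), (7, 7, 4), (9, 6, 5)]


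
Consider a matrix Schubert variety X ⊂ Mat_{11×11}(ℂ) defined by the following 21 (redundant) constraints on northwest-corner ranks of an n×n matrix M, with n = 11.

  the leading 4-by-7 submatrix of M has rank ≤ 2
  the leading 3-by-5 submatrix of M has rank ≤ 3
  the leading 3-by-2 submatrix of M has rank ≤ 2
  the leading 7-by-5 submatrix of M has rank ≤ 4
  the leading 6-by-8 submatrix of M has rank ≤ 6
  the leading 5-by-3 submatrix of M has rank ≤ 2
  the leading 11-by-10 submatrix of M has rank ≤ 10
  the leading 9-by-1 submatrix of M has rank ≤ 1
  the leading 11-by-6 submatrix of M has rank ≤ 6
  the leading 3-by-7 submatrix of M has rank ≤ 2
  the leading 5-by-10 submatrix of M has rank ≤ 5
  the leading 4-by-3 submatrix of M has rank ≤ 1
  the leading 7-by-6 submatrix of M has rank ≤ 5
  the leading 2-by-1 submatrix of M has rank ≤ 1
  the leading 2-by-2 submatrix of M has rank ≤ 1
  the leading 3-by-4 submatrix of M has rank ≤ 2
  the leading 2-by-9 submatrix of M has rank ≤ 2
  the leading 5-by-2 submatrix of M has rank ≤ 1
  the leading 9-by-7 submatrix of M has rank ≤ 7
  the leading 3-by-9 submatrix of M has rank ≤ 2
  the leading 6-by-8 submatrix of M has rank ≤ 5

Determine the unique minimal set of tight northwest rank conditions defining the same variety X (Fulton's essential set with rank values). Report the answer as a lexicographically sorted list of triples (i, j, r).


Recovering R(i,j) via the rank-extension bound from the 21 conditions:

  i=1: 1  1  1  1  1  1  1  1  1  1  1
  i=2: 1  1  1  2  2  2  2  2  2  2  2
  i=3: 1  1  1  2  2  2  2  2  2  3  3
  i=4: 1  1  1  2  2  2  2  3  3  4  4
  i=5: 1  1  2  3  3  3  3  4  4  5  5
  i=6: 1  2  3  4  4  4  4  5  5  6  6
  i=7: 1  2  3  4  4  5  5  6  6  7  7
  i=8: 1  2  3  4  5  6  6  7  7  8  8
  i=9: 1  2  3  4  5  6  7  8  8  9  9
  i=10: 1  2  3  4  5  6  7  8  9  10  10
  i=11: 1  2  3  4  5  6  7  8  9  10  11

hence w(1..11) = (1, 4, 10, 8, 3, 2, 6, 5, 7, 9, 11).

D(w) has 16 cells with 5 SE-corners; essential set:

[(3, 9, 2), (4, 3, 1), (4, 7, 2), (5, 2, 1), (7, 5, 4)]


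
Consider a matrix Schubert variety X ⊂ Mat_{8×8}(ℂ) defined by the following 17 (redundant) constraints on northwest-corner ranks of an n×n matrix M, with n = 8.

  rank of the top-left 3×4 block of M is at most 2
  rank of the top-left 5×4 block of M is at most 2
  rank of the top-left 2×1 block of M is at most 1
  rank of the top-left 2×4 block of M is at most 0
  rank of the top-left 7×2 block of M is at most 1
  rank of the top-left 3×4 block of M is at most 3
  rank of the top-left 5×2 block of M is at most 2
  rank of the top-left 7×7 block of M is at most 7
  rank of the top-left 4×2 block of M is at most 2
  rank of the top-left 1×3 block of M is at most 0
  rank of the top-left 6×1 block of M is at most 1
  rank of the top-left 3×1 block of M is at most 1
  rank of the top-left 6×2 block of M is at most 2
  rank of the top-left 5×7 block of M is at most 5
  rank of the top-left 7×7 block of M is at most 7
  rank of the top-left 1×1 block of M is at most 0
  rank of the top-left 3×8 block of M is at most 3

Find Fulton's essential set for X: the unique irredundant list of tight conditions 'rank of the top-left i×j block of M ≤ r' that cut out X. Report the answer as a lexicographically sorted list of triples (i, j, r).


Recovering R(i,j) via the rank-extension bound from the 17 conditions:

  row 1: 0 0 0 0 1 1 1 1
  row 2: 0 0 0 0 1 2 2 2
  row 3: 1 1 1 1 2 3 3 3
  row 4: 1 1 2 2 3 4 4 4
  row 5: 1 1 2 2 3 4 5 5
  row 6: 1 1 2 3 4 5 6 6
  row 7: 1 1 2 3 4 5 6 7
  row 8: 1 2 3 4 5 6 7 8

the unique w with this rank table is (5, 6, 1, 3, 7, 4, 8, 2).

|D(w)|=13, |Ess(w)|=3:

[(2, 4, 0), (5, 4, 2), (7, 2, 1)]


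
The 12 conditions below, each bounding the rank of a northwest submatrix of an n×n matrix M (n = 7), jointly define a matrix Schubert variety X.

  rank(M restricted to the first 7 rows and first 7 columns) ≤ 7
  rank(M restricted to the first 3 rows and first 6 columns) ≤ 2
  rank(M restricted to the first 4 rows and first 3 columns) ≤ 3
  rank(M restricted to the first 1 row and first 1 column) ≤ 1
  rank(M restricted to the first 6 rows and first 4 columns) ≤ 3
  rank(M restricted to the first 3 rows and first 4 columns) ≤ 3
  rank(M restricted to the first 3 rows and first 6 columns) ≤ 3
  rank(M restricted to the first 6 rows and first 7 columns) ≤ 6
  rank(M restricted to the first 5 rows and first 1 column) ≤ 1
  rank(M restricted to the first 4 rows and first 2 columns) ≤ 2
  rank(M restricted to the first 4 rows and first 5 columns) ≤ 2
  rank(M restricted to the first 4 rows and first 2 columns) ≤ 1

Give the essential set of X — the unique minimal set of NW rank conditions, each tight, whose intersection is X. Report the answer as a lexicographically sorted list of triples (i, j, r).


The tightest implied rank at each (i,j), from the 12 conditions:

  1 1 1 1 1 1 1
  1 1 2 2 2 2 2
  1 1 2 2 2 2 3
  1 1 2 2 2 3 4
  1 2 3 3 3 4 5
  1 2 3 3 4 5 6
  1 2 3 4 5 6 7

so w = (1, 3, 7, 6, 2, 5, 4).

ℓ(w)=9; the 4 essential cells (i,j,r):

[(3, 6, 2), (4, 2, 1), (4, 5, 2), (6, 4, 3)]
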